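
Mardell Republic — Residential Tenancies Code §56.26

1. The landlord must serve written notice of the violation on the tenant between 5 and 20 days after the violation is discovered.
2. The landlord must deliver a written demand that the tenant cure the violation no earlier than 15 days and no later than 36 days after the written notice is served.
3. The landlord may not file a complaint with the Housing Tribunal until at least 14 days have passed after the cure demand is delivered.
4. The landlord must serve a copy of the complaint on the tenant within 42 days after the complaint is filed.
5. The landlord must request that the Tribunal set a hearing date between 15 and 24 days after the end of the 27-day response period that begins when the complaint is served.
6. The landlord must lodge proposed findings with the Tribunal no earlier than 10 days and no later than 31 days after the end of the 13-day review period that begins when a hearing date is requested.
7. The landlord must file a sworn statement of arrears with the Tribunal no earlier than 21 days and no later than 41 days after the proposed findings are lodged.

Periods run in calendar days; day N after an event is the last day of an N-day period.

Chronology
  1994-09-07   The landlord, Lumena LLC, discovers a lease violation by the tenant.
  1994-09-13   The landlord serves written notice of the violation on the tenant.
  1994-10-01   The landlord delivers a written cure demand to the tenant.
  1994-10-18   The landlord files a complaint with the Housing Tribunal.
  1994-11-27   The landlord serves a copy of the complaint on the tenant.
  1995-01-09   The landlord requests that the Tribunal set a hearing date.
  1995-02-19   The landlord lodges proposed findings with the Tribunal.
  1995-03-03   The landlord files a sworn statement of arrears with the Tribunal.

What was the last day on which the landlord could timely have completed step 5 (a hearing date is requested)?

1995-01-17

The complaint is served on 1994-11-27; the 27-day response period therefore ends 1994-12-24, and step 5 runs from that date. The window is 15–24 days after 1994-12-24; it closes on 1995-01-17.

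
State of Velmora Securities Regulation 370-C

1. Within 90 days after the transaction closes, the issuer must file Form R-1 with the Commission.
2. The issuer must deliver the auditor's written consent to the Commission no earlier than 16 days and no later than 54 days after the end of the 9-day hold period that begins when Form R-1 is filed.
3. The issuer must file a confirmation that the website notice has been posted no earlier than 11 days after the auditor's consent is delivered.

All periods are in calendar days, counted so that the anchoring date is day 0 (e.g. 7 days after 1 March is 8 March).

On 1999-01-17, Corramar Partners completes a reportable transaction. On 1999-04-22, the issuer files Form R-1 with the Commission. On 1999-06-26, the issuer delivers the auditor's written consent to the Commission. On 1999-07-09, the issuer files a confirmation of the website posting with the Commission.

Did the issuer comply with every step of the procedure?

Step 1 — counting 90 days from 1999-01-17 (when the transaction closes) gives a deadline of 1999-04-17; 1999-04-22 misses that deadline by 5 days.

No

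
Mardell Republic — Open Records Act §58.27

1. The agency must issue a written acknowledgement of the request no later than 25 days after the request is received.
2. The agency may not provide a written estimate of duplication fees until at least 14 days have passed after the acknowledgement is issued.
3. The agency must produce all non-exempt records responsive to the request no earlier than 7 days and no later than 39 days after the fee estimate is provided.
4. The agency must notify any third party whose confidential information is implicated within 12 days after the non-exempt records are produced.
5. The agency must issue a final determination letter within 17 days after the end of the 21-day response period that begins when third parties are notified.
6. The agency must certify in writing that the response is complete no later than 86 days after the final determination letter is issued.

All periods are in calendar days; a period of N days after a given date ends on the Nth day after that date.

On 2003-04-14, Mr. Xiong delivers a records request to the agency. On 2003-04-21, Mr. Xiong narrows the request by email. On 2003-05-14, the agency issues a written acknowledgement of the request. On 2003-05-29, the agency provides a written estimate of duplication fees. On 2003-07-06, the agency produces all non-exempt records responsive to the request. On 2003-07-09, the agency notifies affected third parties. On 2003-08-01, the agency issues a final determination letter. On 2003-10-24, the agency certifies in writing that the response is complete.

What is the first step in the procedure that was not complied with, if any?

Step 1 — counting 25 days from 2003-04-14 (when the request is received) gives a deadline of 2003-05-09; done 2003-05-14 — 5 days late.
No need to go further; step 1 was not satisfied.

Step 1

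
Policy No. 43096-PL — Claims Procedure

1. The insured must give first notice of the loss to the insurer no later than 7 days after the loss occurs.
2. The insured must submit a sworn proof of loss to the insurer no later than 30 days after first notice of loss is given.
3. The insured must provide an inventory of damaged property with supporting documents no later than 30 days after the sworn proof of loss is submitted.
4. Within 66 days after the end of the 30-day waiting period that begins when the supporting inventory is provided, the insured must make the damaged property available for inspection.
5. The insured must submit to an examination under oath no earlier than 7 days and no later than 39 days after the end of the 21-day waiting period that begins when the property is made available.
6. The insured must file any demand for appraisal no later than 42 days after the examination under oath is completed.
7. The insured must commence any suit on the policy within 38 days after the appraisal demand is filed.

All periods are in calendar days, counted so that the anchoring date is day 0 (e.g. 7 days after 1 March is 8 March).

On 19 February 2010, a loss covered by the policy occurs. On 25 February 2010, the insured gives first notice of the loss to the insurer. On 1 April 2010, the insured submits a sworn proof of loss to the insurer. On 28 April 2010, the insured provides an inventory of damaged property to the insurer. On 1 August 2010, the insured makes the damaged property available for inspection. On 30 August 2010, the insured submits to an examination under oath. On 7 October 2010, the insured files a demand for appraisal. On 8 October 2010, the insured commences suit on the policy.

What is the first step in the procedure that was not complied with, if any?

Step 2

(1) due by 19 February 2010 + 7 days = 26 February 2010; done 25 February 2010 — timely.
(2) due by 25 February 2010 + 30 days = 27 March 2010; done 1 April 2010 — 5 days late.
Later steps need not be reached.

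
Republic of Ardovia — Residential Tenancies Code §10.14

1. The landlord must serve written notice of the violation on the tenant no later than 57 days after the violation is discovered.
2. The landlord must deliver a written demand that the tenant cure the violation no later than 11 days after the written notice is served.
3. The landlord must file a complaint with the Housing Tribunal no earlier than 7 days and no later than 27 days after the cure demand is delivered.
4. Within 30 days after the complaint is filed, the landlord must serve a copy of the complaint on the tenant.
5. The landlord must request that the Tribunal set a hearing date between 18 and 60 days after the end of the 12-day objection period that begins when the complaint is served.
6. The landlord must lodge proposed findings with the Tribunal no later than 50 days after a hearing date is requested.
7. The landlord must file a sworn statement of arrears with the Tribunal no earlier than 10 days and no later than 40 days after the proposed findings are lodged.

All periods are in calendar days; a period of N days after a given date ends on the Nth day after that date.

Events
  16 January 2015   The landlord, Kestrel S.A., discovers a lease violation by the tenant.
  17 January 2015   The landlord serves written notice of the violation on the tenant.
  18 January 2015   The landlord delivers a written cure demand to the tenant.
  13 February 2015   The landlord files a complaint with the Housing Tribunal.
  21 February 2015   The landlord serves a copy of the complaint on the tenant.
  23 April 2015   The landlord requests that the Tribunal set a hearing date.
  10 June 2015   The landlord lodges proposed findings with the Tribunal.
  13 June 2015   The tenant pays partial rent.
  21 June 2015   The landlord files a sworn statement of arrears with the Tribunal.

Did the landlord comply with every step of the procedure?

(1) due by 16 January 2015 + 57 days = 14 March 2015; completed 17 January 2015, before the deadline.
(2) due by 17 January 2015 + 11 days = 28 January 2015; completed 18 January 2015, before the deadline.
(3) the permitted window runs from 18 January 2015 + 7 = 25 January 2015 to 18 January 2015 + 27 = 14 February 2015; 13 February 2015 falls inside that range.
(4) due by 13 February 2015 + 30 days = 15 March 2015; done 21 February 2015 — timely.
(5) the permitted window runs from 5 March 2015 + 18 = 23 March 2015 to 5 March 2015 + 60 = 4 May 2015; done 23 April 2015, which is between those dates.
(6) due by 23 April 2015 + 50 days = 12 June 2015; done 10 June 2015 — timely.
(7) the permitted window runs from 10 June 2015 + 10 = 20 June 2015 to 10 June 2015 + 40 = 20 July 2015; 21 June 2015 falls inside that range.

Yes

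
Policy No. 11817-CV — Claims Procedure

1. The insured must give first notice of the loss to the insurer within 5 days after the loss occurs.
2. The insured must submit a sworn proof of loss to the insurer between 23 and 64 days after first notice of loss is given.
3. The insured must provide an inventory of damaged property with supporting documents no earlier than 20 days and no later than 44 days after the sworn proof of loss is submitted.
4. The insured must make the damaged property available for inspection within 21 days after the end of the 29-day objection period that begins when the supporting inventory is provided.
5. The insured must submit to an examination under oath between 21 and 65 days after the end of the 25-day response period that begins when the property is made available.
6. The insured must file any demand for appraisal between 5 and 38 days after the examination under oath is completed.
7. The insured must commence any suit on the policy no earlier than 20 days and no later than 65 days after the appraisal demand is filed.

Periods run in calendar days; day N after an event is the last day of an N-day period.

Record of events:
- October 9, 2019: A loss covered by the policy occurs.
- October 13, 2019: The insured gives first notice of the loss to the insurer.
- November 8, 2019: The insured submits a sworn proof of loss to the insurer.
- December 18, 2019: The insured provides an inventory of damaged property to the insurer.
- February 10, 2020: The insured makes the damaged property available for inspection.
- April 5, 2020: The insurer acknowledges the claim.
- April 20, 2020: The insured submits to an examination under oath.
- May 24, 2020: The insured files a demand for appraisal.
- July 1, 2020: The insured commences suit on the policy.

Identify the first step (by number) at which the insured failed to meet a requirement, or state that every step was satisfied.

Step 4

Step 1 — counting 5 days from October 9, 2019 (when the loss occurs) gives a deadline of October 14, 2019; October 13, 2019 is within that limit.
Step 2 — 23 and 64 days from October 13, 2019 (when first notice of loss is given) are November 5, 2019 and December 16, 2019 respectively; done November 8, 2019, which is between those dates.
Step 3 — 20 and 44 days from November 8, 2019 (when the sworn proof of loss is submitted) are November 28, 2019 and December 22, 2019 respectively; done December 18, 2019, which is between those dates.
Step 4 — counting 21 days from January 16, 2020 (end of the 29-day objection period, which began when the supporting inventory is provided on December 18, 2019) gives a deadline of February 6, 2020; not done until February 10, 2020, 4 days after the deadline.
That is the first point of non-compliance.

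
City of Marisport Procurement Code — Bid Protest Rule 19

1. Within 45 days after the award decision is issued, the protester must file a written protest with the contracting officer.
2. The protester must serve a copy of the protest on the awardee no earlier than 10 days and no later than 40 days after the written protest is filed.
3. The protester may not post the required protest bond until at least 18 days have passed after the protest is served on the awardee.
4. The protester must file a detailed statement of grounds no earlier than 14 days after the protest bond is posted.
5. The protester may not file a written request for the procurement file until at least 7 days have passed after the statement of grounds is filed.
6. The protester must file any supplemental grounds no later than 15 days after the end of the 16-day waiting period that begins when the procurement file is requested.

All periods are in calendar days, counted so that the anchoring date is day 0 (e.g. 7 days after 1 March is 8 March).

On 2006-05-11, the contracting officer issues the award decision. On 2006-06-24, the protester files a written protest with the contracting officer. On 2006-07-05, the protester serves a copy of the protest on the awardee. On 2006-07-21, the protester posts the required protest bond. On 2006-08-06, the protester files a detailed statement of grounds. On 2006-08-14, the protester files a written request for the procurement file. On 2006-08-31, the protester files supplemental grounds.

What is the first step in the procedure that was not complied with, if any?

Step 3

(1) due by 2006-05-11 + 45 days = 2006-06-25; 2006-06-24 is within that limit.
(2) the permitted window runs from 2006-06-24 + 10 = 2006-07-04 to 2006-06-24 + 40 = 2006-08-03; done 2006-07-05, which is between those dates.
(3) permitted from 2006-07-05 + 18 days = 2006-07-23 onward; done 2006-07-21 — 2 days too early.
The analysis stops there.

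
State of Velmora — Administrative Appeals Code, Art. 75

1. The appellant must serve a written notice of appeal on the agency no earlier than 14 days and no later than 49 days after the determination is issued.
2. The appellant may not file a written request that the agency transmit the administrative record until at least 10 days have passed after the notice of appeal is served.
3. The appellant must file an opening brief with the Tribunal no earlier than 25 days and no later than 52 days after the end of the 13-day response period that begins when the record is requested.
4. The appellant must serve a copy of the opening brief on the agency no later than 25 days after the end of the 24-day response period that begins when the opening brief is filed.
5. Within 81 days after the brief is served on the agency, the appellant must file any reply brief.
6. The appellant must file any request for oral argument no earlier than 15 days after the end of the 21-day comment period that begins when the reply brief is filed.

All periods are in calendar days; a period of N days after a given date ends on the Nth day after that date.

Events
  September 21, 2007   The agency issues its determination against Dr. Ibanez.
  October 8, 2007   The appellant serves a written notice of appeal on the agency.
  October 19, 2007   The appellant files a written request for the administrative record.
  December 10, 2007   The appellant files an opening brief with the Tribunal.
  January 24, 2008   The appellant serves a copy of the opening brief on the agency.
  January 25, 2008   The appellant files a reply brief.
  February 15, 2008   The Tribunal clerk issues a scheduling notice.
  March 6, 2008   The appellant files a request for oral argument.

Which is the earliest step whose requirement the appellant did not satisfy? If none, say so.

None — every step was satisfied

Step 1: the window is 14–49 days after September 21, 2007 (when the determination is issued), so October 5, 2007 through November 9, 2007; done October 8, 2007 — within the window.
Step 2: the earliest permitted date is 10 days after October 8, 2007 (when the notice of appeal is served), i.e. October 18, 2007; done October 19, 2007 — permitted.
Step 3: the window is 25–52 days after November 1, 2007 (end of the 13-day response period, which began when the record is requested on October 19, 2007), so November 26, 2007 through December 23, 2007; done December 10, 2007, which is between those dates.
Step 4: 25 days after January 3, 2008 (end of the 24-day response period, which began when the opening brief is filed on December 10, 2007) is January 28, 2008; completed January 24, 2008, before the deadline.
Step 5: 81 days after January 24, 2008 (when the brief is served on the agency) is April 14, 2008; January 25, 2008 is within that limit.
Step 6: the earliest permitted date is 15 days after February 15, 2008 (end of the 21-day comment period, which began when the reply brief is filed on January 25, 2008), i.e. March 1, 2008; March 6, 2008 is on or after that date.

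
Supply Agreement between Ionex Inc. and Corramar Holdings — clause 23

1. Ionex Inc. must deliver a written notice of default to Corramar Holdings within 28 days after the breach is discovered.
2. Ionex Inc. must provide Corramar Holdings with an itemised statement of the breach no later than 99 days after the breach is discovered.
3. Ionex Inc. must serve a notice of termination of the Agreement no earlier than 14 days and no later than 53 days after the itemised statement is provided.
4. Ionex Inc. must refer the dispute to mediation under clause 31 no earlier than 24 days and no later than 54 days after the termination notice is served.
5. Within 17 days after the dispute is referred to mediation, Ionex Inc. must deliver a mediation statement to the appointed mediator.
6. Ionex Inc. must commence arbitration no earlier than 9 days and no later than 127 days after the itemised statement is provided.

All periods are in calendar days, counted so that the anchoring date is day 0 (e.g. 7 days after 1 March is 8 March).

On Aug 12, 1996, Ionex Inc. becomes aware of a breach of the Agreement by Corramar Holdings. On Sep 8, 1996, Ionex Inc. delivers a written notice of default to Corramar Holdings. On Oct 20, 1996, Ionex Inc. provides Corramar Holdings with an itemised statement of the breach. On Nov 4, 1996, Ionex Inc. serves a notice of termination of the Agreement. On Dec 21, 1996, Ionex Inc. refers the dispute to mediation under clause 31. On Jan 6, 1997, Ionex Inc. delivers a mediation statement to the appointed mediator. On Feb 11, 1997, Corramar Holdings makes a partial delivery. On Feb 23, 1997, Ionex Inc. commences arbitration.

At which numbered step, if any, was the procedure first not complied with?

(1) due by Aug 12, 1996 + 28 days = Sep 9, 1996; done Sep 8, 1996 — timely.
(2) due by Aug 12, 1996 + 99 days = Nov 19, 1996; completed Oct 20, 1996, before the deadline.
(3) the permitted window runs from Oct 20, 1996 + 14 = Nov 3, 1996 to Oct 20, 1996 + 53 = Dec 12, 1996; done Nov 4, 1996 — within the window.
(4) the permitted window runs from Nov 4, 1996 + 24 = Nov 28, 1996 to Nov 4, 1996 + 54 = Dec 28, 1996; done Dec 21, 1996 — within the window.
(5) due by Dec 21, 1996 + 17 days = Jan 7, 1997; done Jan 6, 1997 — timely.
(6) the permitted window runs from Oct 20, 1996 + 9 = Oct 29, 1996 to Oct 20, 1996 + 127 = Feb 24, 1997; done Feb 23, 1997, which is between those dates.

None — every step was satisfied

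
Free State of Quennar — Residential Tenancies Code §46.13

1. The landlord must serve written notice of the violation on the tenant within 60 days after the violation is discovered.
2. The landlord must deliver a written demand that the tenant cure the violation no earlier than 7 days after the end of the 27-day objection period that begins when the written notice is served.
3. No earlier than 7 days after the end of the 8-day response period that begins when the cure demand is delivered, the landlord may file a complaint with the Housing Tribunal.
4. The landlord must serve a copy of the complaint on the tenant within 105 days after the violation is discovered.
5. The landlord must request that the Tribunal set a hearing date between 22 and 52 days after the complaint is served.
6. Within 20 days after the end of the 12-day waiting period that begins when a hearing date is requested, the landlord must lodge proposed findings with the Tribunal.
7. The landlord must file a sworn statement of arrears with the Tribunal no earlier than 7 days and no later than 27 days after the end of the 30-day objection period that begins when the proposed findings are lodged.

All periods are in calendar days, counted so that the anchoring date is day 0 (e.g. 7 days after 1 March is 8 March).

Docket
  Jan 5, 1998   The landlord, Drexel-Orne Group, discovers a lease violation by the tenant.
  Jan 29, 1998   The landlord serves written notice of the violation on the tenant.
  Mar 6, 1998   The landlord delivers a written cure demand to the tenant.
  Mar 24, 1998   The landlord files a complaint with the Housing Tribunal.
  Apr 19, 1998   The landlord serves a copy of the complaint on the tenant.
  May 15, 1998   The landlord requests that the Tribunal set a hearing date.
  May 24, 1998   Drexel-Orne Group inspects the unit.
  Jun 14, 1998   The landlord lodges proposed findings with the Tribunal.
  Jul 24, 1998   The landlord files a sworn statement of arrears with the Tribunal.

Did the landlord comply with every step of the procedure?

Yes

Step 1: 60 days after Jan 5, 1998 (when the violation is discovered) is Mar 6, 1998; completed Jan 29, 1998, before the deadline.
Step 2: the earliest permitted date is 7 days after Feb 25, 1998 (end of the 27-day objection period, which began when the written notice is served on Jan 29, 1998), i.e. Mar 4, 1998; done Mar 6, 1998 — permitted.
Step 3: the earliest permitted date is 7 days after Mar 14, 1998 (end of the 8-day response period, which began when the cure demand is delivered on Mar 6, 1998), i.e. Mar 21, 1998; Mar 24, 1998 is on or after that date.
Step 4: 105 days after Jan 5, 1998 (when the violation is discovered) is Apr 20, 1998; Apr 19, 1998 is within that limit.
Step 5: the window is 22–52 days after Apr 19, 1998 (when the complaint is served), so May 11, 1998 through Jun 10, 1998; done May 15, 1998, which is between those dates.
Step 6: 20 days after May 27, 1998 (end of the 12-day waiting period, which began when a hearing date is requested on May 15, 1998) is Jun 16, 1998; completed Jun 14, 1998, before the deadline.
Step 7: the window is 7–27 days after Jul 14, 1998 (end of the 30-day objection period, which began when the proposed findings are lodged on Jun 14, 1998), so Jul 21, 1998 through Aug 10, 1998; done Jul 24, 1998 — within the window.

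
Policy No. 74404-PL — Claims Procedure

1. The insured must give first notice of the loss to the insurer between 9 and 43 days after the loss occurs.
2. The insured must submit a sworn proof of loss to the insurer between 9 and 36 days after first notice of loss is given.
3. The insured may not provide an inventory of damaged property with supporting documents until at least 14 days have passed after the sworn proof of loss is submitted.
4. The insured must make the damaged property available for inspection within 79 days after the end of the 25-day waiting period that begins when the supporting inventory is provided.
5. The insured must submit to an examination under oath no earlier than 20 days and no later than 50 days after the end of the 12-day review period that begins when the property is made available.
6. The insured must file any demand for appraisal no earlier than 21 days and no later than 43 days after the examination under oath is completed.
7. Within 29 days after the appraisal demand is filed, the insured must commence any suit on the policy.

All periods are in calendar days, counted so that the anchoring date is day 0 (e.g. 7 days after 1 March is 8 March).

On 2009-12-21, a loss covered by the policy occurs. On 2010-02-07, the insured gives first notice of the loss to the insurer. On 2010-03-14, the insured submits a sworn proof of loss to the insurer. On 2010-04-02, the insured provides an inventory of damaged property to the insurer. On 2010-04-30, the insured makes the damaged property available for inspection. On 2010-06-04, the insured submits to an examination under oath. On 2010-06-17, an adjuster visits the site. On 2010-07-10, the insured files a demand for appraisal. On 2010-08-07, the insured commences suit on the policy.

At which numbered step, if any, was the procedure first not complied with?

Step 1

Step 1: the window is 9–43 days after 2009-12-21 (when the loss occurs), so 2009-12-30 through 2010-02-02; 2010-02-07 is 5 days past the end of the window.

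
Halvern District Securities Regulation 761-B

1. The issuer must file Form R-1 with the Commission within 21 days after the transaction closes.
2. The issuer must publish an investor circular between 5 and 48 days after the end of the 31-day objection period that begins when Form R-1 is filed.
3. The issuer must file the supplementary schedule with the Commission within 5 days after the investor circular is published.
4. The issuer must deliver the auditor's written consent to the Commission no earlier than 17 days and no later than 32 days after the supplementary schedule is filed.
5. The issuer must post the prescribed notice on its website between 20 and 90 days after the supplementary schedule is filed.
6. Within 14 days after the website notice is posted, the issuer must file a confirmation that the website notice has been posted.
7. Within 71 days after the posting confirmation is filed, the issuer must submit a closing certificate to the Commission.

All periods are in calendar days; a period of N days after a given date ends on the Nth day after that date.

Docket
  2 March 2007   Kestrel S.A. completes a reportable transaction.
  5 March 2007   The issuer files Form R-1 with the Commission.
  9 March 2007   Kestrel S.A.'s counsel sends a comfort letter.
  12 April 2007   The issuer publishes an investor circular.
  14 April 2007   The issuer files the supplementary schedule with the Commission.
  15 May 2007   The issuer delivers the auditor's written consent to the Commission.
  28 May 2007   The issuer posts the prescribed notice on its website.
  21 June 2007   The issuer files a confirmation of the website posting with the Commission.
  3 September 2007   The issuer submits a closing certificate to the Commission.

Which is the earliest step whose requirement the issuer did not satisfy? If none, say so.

(1) due by 2 March 2007 + 21 days = 23 March 2007; completed 5 March 2007, before the deadline.
(2) the permitted window runs from 5 April 2007 + 5 = 10 April 2007 to 5 April 2007 + 48 = 23 May 2007; done 12 April 2007 — within the window.
(3) due by 12 April 2007 + 5 days = 17 April 2007; 14 April 2007 is within that limit.
(4) the permitted window runs from 14 April 2007 + 17 = 1 May 2007 to 14 April 2007 + 32 = 16 May 2007; done 15 May 2007, which is between those dates.
(5) the permitted window runs from 14 April 2007 + 20 = 4 May 2007 to 14 April 2007 + 90 = 13 July 2007; 28 May 2007 falls inside that range.
(6) due by 28 May 2007 + 14 days = 11 June 2007; not done until 21 June 2007, 10 days after the deadline.
The analysis stops there.

Step 6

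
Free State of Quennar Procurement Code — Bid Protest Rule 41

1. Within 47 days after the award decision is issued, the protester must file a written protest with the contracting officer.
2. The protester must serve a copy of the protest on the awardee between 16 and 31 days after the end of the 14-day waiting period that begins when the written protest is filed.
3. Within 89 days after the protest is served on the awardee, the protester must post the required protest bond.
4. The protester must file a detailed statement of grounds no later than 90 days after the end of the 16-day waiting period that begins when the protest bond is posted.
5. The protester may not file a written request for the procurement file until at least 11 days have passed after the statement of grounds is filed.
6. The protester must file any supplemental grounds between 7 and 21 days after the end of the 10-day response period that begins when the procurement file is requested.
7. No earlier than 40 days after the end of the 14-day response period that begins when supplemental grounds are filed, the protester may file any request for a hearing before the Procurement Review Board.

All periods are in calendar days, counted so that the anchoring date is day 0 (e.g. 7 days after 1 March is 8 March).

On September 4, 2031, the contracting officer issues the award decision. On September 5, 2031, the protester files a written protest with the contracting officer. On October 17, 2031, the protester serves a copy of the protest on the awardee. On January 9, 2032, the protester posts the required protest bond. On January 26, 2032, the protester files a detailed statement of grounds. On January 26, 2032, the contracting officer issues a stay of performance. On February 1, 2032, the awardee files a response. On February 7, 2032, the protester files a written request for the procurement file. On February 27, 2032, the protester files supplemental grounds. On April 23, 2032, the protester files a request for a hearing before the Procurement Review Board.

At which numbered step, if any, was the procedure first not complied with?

Step 1: 47 days after September 4, 2031 (when the award decision is issued) is October 21, 2031; September 5, 2031 is within that limit.
Step 2: the window is 16–31 days after September 19, 2031 (end of the 14-day waiting period, which began when the written protest is filed on September 5, 2031), so October 5, 2031 through October 20, 2031; done October 17, 2031, which is between those dates.
Step 3: 89 days after October 17, 2031 (when the protest is served on the awardee) is January 14, 2032; January 9, 2032 is within that limit.
Step 4: 90 days after January 25, 2032 (end of the 16-day waiting period, which began when the protest bond is posted on January 9, 2032) is April 24, 2032; completed January 26, 2032, before the deadline.
Step 5: the earliest permitted date is 11 days after January 26, 2032 (when the statement of grounds is filed), i.e. February 6, 2032; done February 7, 2032, after the minimum wait.
Step 6: the window is 7–21 days after February 17, 2032 (end of the 10-day response period, which began when the procurement file is requested on February 7, 2032), so February 24, 2032 through March 9, 2032; done February 27, 2032 — within the window.
Step 7: the earliest permitted date is 40 days after March 12, 2032 (end of the 14-day response period, which began when supplemental grounds are filed on February 27, 2032), i.e. April 21, 2032; done April 23, 2032, after the minimum wait.

None — every step was satisfied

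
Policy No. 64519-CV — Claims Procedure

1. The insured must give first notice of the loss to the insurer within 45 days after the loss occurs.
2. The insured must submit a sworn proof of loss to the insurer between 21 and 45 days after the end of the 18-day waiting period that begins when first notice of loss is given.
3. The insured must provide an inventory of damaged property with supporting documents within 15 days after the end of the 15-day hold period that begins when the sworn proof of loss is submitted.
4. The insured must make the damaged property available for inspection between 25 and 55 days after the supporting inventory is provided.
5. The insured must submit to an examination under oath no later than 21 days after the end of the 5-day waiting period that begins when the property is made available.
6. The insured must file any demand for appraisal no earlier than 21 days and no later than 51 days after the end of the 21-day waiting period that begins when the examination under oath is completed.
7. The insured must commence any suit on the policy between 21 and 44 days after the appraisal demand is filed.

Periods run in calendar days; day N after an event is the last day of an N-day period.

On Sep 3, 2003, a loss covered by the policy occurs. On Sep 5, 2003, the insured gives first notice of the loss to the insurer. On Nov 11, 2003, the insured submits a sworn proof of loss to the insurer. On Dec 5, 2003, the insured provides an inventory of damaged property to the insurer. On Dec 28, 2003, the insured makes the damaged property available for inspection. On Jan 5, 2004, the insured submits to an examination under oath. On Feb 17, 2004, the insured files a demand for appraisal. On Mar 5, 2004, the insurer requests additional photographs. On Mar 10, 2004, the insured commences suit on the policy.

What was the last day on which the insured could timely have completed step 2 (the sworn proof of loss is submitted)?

Nov 7, 2003

First notice of loss is given on Sep 5, 2003; the 18-day waiting period therefore ends Sep 23, 2003, and step 2 runs from that date. The window is 21–45 days after Sep 23, 2003; it closes on Nov 7, 2003.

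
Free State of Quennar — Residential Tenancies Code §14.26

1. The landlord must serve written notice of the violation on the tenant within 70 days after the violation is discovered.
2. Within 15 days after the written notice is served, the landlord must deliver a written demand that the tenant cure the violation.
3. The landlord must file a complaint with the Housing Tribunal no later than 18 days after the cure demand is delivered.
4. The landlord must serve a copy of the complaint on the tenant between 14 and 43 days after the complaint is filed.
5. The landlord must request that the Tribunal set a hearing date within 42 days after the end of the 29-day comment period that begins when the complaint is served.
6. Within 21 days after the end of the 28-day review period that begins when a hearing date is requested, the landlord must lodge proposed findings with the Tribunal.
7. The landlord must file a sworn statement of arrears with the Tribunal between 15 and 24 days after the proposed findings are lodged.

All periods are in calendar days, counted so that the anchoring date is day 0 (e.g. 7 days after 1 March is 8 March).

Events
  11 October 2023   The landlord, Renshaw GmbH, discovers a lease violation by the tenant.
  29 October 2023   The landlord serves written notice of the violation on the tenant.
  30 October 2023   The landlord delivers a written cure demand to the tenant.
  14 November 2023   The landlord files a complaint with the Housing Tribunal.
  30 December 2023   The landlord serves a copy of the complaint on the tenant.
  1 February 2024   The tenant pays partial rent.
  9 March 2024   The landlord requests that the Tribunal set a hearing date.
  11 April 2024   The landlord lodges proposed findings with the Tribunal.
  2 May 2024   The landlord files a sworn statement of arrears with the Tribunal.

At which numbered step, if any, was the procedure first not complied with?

(1) due by 11 October 2023 + 70 days = 20 December 2023; 29 October 2023 is within that limit.
(2) due by 29 October 2023 + 15 days = 13 November 2023; done 30 October 2023 — timely.
(3) due by 30 October 2023 + 18 days = 17 November 2023; completed 14 November 2023, before the deadline.
(4) the permitted window runs from 14 November 2023 + 14 = 28 November 2023 to 14 November 2023 + 43 = 27 December 2023; 30 December 2023 is 3 days past the end of the window.
That is the first point of non-compliance.

Step 4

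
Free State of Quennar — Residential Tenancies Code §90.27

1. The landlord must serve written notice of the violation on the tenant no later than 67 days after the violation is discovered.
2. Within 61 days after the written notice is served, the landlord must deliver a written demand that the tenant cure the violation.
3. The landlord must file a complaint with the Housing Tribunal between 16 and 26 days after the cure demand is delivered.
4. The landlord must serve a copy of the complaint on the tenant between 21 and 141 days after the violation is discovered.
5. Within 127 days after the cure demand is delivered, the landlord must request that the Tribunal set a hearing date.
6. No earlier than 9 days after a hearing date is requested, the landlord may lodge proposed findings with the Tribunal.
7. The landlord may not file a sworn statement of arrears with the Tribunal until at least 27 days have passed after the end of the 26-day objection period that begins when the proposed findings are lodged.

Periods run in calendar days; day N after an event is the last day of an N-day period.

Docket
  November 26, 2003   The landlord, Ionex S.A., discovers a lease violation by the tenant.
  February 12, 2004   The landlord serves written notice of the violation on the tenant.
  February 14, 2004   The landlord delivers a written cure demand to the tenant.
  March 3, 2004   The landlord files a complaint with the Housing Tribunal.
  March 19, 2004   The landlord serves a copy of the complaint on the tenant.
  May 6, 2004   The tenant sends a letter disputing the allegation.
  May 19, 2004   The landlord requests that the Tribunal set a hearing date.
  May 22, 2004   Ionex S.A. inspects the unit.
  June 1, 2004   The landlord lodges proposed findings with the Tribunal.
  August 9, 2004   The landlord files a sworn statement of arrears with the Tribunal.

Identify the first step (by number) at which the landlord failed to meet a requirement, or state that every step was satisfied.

Step 1: 67 days after November 26, 2003 (when the violation is discovered) is February 1, 2004; not done until February 12, 2004, 11 days after the deadline.

Step 1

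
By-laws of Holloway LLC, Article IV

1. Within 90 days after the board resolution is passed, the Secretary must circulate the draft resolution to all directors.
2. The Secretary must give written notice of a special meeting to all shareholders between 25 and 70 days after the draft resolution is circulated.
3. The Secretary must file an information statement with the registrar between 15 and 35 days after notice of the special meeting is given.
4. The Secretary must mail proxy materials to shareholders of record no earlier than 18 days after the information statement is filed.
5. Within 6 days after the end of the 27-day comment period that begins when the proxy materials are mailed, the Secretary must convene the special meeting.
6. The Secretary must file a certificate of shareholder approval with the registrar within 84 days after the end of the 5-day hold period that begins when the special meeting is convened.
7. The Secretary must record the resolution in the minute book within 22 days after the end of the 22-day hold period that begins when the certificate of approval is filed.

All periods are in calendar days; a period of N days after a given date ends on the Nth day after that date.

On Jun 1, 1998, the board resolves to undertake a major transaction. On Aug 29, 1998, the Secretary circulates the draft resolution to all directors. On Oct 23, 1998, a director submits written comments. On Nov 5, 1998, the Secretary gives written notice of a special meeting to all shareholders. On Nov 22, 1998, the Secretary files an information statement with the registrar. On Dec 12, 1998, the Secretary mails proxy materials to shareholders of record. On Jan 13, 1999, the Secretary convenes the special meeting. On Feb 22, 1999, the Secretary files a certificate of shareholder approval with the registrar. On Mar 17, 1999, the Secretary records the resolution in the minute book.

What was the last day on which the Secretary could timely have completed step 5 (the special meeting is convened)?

Jan 14, 1999

The proxy materials are mailed on Dec 12, 1998; the 27-day comment period therefore ends Jan 8, 1999, and step 5 runs from that date. 6 days after Jan 8, 1999 is Jan 14, 1999.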